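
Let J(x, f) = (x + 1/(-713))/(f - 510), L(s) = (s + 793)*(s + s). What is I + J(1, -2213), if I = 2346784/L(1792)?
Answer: 1846461999/7300036240 ≈ 0.25294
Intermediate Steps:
L(s) = 2*s*(793 + s) (L(s) = (793 + s)*(2*s) = 2*s*(793 + s))
I = 6667/26320 (I = 2346784/((2*1792*(793 + 1792))) = 2346784/((2*1792*2585)) = 2346784/9264640 = 2346784*(1/9264640) = 6667/26320 ≈ 0.25331)
J(x, f) = (-1/713 + x)/(-510 + f) (J(x, f) = (x - 1/713)/(-510 + f) = (-1/713 + x)/(-510 + f))
I + J(1, -2213) = 6667/26320 + (-1/713 + 1)/(-510 - 2213) = 6667/26320 + (712/713)/(-2723) = 6667/26320 - 1/2723*712/713 = 6667/26320 - 712/1941499 = 1846461999/7300036240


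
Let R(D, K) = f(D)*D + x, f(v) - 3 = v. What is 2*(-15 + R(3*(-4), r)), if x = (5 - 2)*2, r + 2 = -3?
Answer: 198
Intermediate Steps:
f(v) = 3 + v
r = -5 (r = -2 - 3 = -5)
x = 6 (x = 3*2 = 6)
R(D, K) = 6 + D*(3 + D) (R(D, K) = (3 + D)*D + 6 = D*(3 + D) + 6 = 6 + D*(3 + D))
2*(-15 + R(3*(-4), r)) = 2*(-15 + (6 + (3*(-4))*(3 + 3*(-4)))) = 2*(-15 + (6 - 12*(3 - 12))) = 2*(-15 + (6 - 12*(-9))) = 2*(-15 + (6 + 108)) = 2*(-15 + 114) = 2*99 = 198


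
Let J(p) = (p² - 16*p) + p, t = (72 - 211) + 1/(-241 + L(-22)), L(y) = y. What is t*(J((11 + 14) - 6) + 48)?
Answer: -4533192/263 ≈ -17236.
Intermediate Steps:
t = -36558/263 (t = (72 - 211) + 1/(-241 - 22) = -139 + 1/(-263) = -139 - 1/263 = -36558/263 ≈ -139.00)
J(p) = p² - 15*p
t*(J((11 + 14) - 6) + 48) = -36558*(((11 + 14) - 6)*(-15 + ((11 + 14) - 6)) + 48)/263 = -36558*((25 - 6)*(-15 + (25 - 6)) + 48)/263 = -36558*(19*(-15 + 19) + 48)/263 = -36558*(19*4 + 48)/263 = -36558*(76 + 48)/263 = -36558/263*124 = -4533192/263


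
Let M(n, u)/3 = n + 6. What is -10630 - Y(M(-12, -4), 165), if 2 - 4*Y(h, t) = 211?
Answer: -42311/4 ≈ -10578.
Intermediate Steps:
M(n, u) = 18 + 3*n (M(n, u) = 3*(n + 6) = 3*(6 + n) = 18 + 3*n)
Y(h, t) = -209/4 (Y(h, t) = ½ - ¼*211 = ½ - 211/4 = -209/4)
-10630 - Y(M(-12, -4), 165) = -10630 - 1*(-209/4) = -10630 + 209/4 = -42311/4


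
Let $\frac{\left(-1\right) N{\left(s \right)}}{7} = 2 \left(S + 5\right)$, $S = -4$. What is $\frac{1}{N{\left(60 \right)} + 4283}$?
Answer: $\frac{1}{4269} \approx 0.00023425$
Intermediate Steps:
$N{\left(s \right)} = -14$ ($N{\left(s \right)} = - 7 \cdot 2 \left(-4 + 5\right) = - 7 \cdot 2 \cdot 1 = \left(-7\right) 2 = -14$)
$\frac{1}{N{\left(60 \right)} + 4283} = \frac{1}{-14 + 4283} = \frac{1}{4269}$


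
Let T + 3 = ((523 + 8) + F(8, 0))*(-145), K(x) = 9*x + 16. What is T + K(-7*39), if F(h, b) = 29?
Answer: -83644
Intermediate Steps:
K(x) = 16 + 9*x
T = -81203 (T = -3 + ((523 + 8) + 29)*(-145) = -3 + (531 + 29)*(-145) = -3 + 560*(-145) = -3 - 81200 = -81203)
T + K(-7*39) = -81203 + (16 + 9*(-7*39)) = -81203 + (16 + 9*(-273)) = -81203 + (16 - 2457) = -81203 - 2441 = -83644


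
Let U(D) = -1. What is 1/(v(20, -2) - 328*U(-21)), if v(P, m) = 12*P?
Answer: 1/568 ≈ 0.0017606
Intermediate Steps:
1/(v(20, -2) - 328*U(-21)) = 1/(12*20 - 328*(-1)) = 1/(240 + 328) = 1/568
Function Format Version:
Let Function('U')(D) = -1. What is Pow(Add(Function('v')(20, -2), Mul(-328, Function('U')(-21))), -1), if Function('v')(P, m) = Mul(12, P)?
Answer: Rational(1, 568) ≈ 0.0017606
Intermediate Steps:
Pow(Add(Function('v')(20, -2), Mul(-328, Function('U')(-21))), -1) = Pow(Add(Mul(12, 20), Mul(-328, -1)), -1) = Pow(Add(240, 328), -1) = Pow(568, -1) = Rational(1, 568)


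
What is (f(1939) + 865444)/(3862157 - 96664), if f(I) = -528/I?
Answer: 1678095388/7301290927 ≈ 0.22984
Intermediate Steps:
(f(1939) + 865444)/(3862157 - 96664) = (-528/1939 + 865444)/(3862157 - 96664) = (-528*1/1939 + 865444)/3765493 = (-528/1939 + 865444)*(1/3765493) = (1678095388/1939)*(1/3765493) = 1678095388/7301290927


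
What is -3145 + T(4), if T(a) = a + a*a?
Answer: -3125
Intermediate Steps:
T(a) = a + a**2
-3145 + T(4) = -3145 + 4*(1 + 4) = -3145 + 4*5 = -3145 + 20 = -3125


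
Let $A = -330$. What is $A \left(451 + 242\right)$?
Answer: $-228690$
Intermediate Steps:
$A \left(451 + 242\right) = - 330 \left(451 + 242\right) = \left(-330\right) 693 = -228690$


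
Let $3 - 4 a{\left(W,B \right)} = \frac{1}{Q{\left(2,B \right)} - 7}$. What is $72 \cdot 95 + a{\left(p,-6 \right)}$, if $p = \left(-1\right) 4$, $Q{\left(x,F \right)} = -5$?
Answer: $\frac{328357}{48} \approx 6840.8$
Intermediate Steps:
$p = -4$
$a{\left(W,B \right)} = \frac{37}{48}$ ($a{\left(W,B \right)} = \frac{3}{4} - \frac{1}{4 \left(-5 - 7\right)} = \frac{3}{4} - \frac{1}{4 \left(-12\right)} = \frac{3}{4} - - \frac{1}{48} = \frac{3}{4} + \frac{1}{48} = \frac{37}{48}$)
$72 \cdot 95 + a{\left(p,-6 \right)} = 72 \cdot 95 + \frac{37}{48} = 6840 + \frac{37}{48} = \frac{328357}{48}$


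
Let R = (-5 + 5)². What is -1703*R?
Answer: 0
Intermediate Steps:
R = 0 (R = 0² = 0)
-1703*R = -1703*0 = 0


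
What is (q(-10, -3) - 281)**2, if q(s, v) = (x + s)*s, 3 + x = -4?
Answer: 12321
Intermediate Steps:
x = -7 (x = -3 - 4 = -7)
q(s, v) = s*(-7 + s) (q(s, v) = (-7 + s)*s = s*(-7 + s))
(q(-10, -3) - 281)**2 = (-10*(-7 - 10) - 281)**2 = (-10*(-17) - 281)**2 = (170 - 281)**2 = (-111)**2 = 12321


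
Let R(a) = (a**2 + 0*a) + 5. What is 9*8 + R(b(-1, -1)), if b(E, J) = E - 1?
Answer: 81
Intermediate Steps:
b(E, J) = -1 + E
R(a) = 5 + a**2 (R(a) = (a**2 + 0) + 5 = a**2 + 5 = 5 + a**2)
9*8 + R(b(-1, -1)) = 9*8 + (5 + (-1 - 1)**2) = 72 + (5 + (-2)**2) = 72 + (5 + 4) = 72 + 9 = 81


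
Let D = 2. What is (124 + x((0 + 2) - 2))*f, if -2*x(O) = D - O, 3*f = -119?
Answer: -4879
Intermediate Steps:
f = -119/3 (f = (⅓)*(-119) = -119/3 ≈ -39.667)
x(O) = -1 + O/2 (x(O) = -(2 - O)/2 = -1 + O/2)
(124 + x((0 + 2) - 2))*f = (124 + (-1 + ((0 + 2) - 2)/2))*(-119/3) = (124 + (-1 + (2 - 2)/2))*(-119/3) = (124 + (-1 + (½)*0))*(-119/3) = (124 + (-1 + 0))*(-119/3) = (124 - 1)*(-119/3) = 123*(-119/3) = -4879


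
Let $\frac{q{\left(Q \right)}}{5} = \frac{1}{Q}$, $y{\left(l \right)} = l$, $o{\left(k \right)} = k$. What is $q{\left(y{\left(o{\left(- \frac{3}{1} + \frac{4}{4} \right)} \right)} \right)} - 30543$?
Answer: $- \frac{61091}{2} \approx -30546.0$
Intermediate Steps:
$q{\left(Q \right)} = \frac{5}{Q}$
$q{\left(y{\left(o{\left(- \frac{3}{1} + \frac{4}{4} \right)} \right)} \right)} - 30543 = \frac{5}{- \frac{3}{1} + \frac{4}{4}} - 30543 = \frac{5}{\left(-3\right) 1 + 4 \cdot \frac{1}{4}} - 30543 = \frac{5}{-3 + 1} - 30543 = \frac{5}{-2} - 30543 = 5 \left(- \frac{1}{2}\right) - 30543 = - \frac{5}{2} - 30543 = - \frac{61091}{2}$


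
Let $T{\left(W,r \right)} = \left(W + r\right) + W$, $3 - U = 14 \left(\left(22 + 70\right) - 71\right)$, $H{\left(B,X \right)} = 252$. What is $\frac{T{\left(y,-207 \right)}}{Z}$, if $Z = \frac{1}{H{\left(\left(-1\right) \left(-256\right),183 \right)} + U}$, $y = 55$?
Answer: $3783$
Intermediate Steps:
$U = -291$ ($U = 3 - 14 \left(\left(22 + 70\right) - 71\right) = 3 - 14 \left(92 - 71\right) = 3 - 14 \cdot 21 = 3 - 294 = -291$)
$T{\left(W,r \right)} = r + 2 W$
$Z = - \frac{1}{39}$ ($Z = \frac{1}{252 - 291} = \frac{1}{-39} = - \frac{1}{39} \approx -0.025641$)
$\frac{T{\left(y,-207 \right)}}{Z} = \frac{-207 + 2 \cdot 55}{- \frac{1}{39}} = \left(-207 + 110\right) \left(-39\right) = \left(-97\right) \left(-39\right) = 3783$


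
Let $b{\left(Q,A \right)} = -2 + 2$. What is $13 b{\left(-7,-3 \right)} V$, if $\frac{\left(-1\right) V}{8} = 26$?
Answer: $0$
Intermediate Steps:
$V = -208$ ($V = \left(-8\right) 26 = -208$)
$b{\left(Q,A \right)} = 0$
$13 b{\left(-7,-3 \right)} V = 13 \cdot 0 \left(-208\right) = 0 \left(-208\right) = 0$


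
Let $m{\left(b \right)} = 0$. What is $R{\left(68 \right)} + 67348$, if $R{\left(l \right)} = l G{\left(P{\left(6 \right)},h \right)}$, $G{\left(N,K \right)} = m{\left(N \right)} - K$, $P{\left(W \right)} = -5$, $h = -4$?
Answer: $67620$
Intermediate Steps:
$G{\left(N,K \right)} = - K$ ($G{\left(N,K \right)} = 0 - K = - K$)
$R{\left(l \right)} = 4 l$ ($R{\left(l \right)} = l \left(\left(-1\right) \left(-4\right)\right) = l 4 = 4 l$)
$R{\left(68 \right)} + 67348 = 4 \cdot 68 + 67348 = 272 + 67348 = 67620$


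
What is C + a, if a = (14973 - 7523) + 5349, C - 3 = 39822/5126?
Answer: 32831437/2563 ≈ 12810.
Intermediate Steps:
C = 27600/2563 (C = 3 + 39822/5126 = 3 + 39822*(1/5126) = 3 + 19911/2563 = 27600/2563 ≈ 10.769)
a = 12799 (a = 7450 + 5349 = 12799)
C + a = 27600/2563 + 12799 = 32831437/2563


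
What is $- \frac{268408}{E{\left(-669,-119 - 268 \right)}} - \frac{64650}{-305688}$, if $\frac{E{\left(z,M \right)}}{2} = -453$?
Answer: $\frac{6842306467}{23079444} \approx 296.47$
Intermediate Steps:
$E{\left(z,M \right)} = -906$ ($E{\left(z,M \right)} = 2 \left(-453\right) = -906$)
$- \frac{268408}{E{\left(-669,-119 - 268 \right)}} - \frac{64650}{-305688} = - \frac{268408}{-906} - \frac{64650}{-305688} = \left(-268408\right) \left(- \frac{1}{906}\right) - - \frac{10775}{50948} = \frac{134204}{453} + \frac{10775}{50948} = \frac{6842306467}{23079444}$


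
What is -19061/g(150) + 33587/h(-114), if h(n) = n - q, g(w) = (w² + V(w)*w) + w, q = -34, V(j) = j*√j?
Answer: -1688831591507/4022638800 - 95305*√6/3352199 ≈ -419.90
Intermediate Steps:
V(j) = j^(3/2)
g(w) = w + w² + w^(5/2) (g(w) = (w² + w^(3/2)*w) + w = (w² + w^(5/2)) + w = w + w² + w^(5/2))
h(n) = 34 + n (h(n) = n - 1*(-34) = n + 34 = 34 + n)
-19061/g(150) + 33587/h(-114) = -19061*1/(150*(1 + 150 + 150^(3/2))) + 33587/(34 - 114) = -19061*1/(150*(1 + 150 + 750*√6)) + 33587/(-80) = -19061*1/(150*(151 + 750*√6)) + 33587*(-1/80) = -19061/(22650 + 112500*√6) - 33587/80 = -33587/80 - 19061/(22650 + 112500*√6)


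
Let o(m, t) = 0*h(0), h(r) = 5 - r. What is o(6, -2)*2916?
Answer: 0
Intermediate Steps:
o(m, t) = 0 (o(m, t) = 0*(5 - 1*0) = 0*(5 + 0) = 0*5 = 0)
o(6, -2)*2916 = 0*2916 = 0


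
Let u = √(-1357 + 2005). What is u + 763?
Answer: 763 + 18*√2 ≈ 788.46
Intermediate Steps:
u = 18*√2 (u = √648 = 18*√2 ≈ 25.456)
u + 763 = 18*√2 + 763 = 763 + 18*√2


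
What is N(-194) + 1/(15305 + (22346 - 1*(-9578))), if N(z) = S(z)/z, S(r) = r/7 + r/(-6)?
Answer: -107/4498 ≈ -0.023788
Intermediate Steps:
S(r) = -r/42 (S(r) = r*(⅐) + r*(-⅙) = r/7 - r/6 = -r/42)
N(z) = -1/42 (N(z) = (-z/42)/z = -1/42)
N(-194) + 1/(15305 + (22346 - 1*(-9578))) = -1/42 + 1/(15305 + (22346 - 1*(-9578))) = -1/42 + 1/(15305 + (22346 + 9578)) = -1/42 + 1/(15305 + 31924) = -1/42 + 1/47229 = -107/4498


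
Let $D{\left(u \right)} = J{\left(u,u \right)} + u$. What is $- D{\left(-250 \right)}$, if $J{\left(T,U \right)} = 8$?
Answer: $242$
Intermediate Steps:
$D{\left(u \right)} = 8 + u$
$- D{\left(-250 \right)} = - (8 - 250) = \left(-1\right) \left(-242\right) = 242$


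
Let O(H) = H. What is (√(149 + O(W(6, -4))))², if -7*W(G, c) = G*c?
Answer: 1067/7 ≈ 152.43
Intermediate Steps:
W(G, c) = -G*c/7
(√(149 + O(W(6, -4))))² = (√(149 - ⅐*6*(-4)))² = (√(149 + 24/7))² = (√(1067/7))² = (√7469/7)² = 1067/7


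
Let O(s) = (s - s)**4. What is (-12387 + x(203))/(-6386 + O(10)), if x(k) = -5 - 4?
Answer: 6198/3193 ≈ 1.9411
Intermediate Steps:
x(k) = -9
O(s) = 0 (O(s) = 0**4 = 0)
(-12387 + x(203))/(-6386 + O(10)) = (-12387 - 9)/(-6386 + 0) = -12396/(-6386) = -12396*(-1/6386) = 6198/3193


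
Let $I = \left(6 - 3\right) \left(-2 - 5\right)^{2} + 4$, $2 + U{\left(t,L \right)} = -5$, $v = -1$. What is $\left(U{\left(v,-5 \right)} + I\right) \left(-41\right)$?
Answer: $-5904$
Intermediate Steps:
$U{\left(t,L \right)} = -7$ ($U{\left(t,L \right)} = -2 - 5 = -7$)
$I = 151$ ($I = \left(6 - 3\right) \left(-7\right)^{2} + 4 = 3 \cdot 49 + 4 = 147 + 4 = 151$)
$\left(U{\left(v,-5 \right)} + I\right) \left(-41\right) = \left(-7 + 151\right) \left(-41\right) = 144 \left(-41\right) = -5904$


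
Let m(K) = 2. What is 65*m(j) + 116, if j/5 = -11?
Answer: 246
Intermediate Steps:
j = -55 (j = 5*(-11) = -55)
65*m(j) + 116 = 65*2 + 116 = 130 + 116 = 246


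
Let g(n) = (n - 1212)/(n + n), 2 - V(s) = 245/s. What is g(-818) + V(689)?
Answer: 1626129/563602 ≈ 2.8852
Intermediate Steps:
V(s) = 2 - 245/s
g(n) = (-1212 + n)/(2*n) (g(n) = (-1212 + n)/((2*n)) = (-1212 + n)*(1/(2*n)) = (-1212 + n)/(2*n))
g(-818) + V(689) = (1/2)*(-1212 - 818)/(-818) + (2 - 245/689) = (1/2)*(-1/818)*(-2030) + (2 - 245*1/689) = 1015/818 + (2 - 245/689) = 1015/818 + 1133/689 = 1626129/563602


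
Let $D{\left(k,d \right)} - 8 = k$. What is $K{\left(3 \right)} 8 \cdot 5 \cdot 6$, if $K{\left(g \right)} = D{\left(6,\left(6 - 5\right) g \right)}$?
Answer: $3360$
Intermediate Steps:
$D{\left(k,d \right)} = 8 + k$
$K{\left(g \right)} = 14$ ($K{\left(g \right)} = 8 + 6 = 14$)
$K{\left(3 \right)} 8 \cdot 5 \cdot 6 = 14 \cdot 8 \cdot 5 \cdot 6 = 14 \cdot 40 \cdot 6 = 14 \cdot 240 = 3360$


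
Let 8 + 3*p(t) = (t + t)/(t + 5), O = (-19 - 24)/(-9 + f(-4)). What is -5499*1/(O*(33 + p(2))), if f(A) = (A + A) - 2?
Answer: -2194101/27563 ≈ -79.603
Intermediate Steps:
f(A) = -2 + 2*A (f(A) = 2*A - 2 = -2 + 2*A)
O = 43/19 (O = (-19 - 24)/(-9 + (-2 + 2*(-4))) = -43/(-9 + (-2 - 8)) = -43/(-9 - 10) = -43/(-19) = -43*(-1/19) = 43/19 ≈ 2.2632)
p(t) = -8/3 + 2*t/(3*(5 + t)) (p(t) = -8/3 + ((t + t)/(t + 5))/3 = -8/3 + ((2*t)/(5 + t))/3 = -8/3 + (2*t/(5 + t))/3 = -8/3 + 2*t/(3*(5 + t)))
-5499*1/(O*(33 + p(2))) = -5499*19/(43*(33 + 2*(-20 - 3*2)/(3*(5 + 2)))) = -5499*19/(43*(33 + (⅔)*(-20 - 6)/7)) = -5499*19/(43*(33 + (⅔)*(⅐)*(-26))) = -5499*19/(43*(33 - 52/21)) = -5499/((641/21)*(43/19)) = -5499/27563/399 = -5499*399/27563 = -2194101/27563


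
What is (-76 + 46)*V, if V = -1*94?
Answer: 2820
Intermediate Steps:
V = -94
(-76 + 46)*V = (-76 + 46)*(-94) = -30*(-94) = 2820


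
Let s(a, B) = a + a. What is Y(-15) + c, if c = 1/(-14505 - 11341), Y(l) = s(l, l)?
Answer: -775381/25846 ≈ -30.000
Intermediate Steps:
s(a, B) = 2*a
Y(l) = 2*l
c = -1/25846 (c = 1/(-25846) = -1/25846 ≈ -3.8691e-5)
Y(-15) + c = 2*(-15) - 1/25846 = -30 - 1/25846 = -775381/25846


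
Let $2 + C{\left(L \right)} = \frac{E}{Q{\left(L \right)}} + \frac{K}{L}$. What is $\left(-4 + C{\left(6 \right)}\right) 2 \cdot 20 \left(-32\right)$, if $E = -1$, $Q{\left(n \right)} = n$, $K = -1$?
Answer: $\frac{24320}{3} \approx 8106.7$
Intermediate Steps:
$C{\left(L \right)} = -2 - \frac{2}{L}$
$\left(-4 + C{\left(6 \right)}\right) 2 \cdot 20 \left(-32\right) = \left(-4 - \left(2 + \frac{2}{6}\right)\right) 2 \cdot 20 \left(-32\right) = \left(-4 - \frac{7}{3}\right) 2 \cdot 20 \left(-32\right) = \left(- \frac{19}{3}\right) 2 \cdot 20 \left(-32\right) = \left(- \frac{38}{3}\right) 20 \left(-32\right) = \left(- \frac{760}{3}\right) \left(-32\right) = \frac{24320}{3}$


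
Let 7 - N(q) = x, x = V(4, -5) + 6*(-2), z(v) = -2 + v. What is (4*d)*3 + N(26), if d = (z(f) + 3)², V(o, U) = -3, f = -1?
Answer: 22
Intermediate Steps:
x = -15 (x = -3 + 6*(-2) = -3 - 12 = -15)
N(q) = 22 (N(q) = 7 - 1*(-15) = 7 + 15 = 22)
d = 0 (d = ((-2 - 1) + 3)² = (-3 + 3)² = 0² = 0)
(4*d)*3 + N(26) = (4*0)*3 + 22 = 0*3 + 22 = 0 + 22 = 22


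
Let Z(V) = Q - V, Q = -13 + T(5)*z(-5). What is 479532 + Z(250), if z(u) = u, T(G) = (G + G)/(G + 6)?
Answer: 5271909/11 ≈ 4.7926e+5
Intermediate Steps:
T(G) = 2*G/(6 + G) (T(G) = (2*G)/(6 + G) = 2*G/(6 + G))
Q = -193/11 (Q = -13 + (2*5/(6 + 5))*(-5) = -13 + (2*5/11)*(-5) = -13 + (2*5*(1/11))*(-5) = -13 + (10/11)*(-5) = -13 - 50/11 = -193/11 ≈ -17.545)
Z(V) = -193/11 - V
479532 + Z(250) = 479532 + (-193/11 - 1*250) = 479532 + (-193/11 - 250) = 479532 - 2943/11 = 5271909/11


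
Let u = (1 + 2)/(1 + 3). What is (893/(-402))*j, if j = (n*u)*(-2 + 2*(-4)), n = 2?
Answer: 4465/134 ≈ 33.321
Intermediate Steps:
u = 3/4 ≈ 0.75000
j = -15 (j = (2*(3/4))*(-2 + 2*(-4)) = 3*(-2 - 8)/2 = (3/2)*(-10) = -15)
(893/(-402))*j = (893/(-402))*(-15) = (893*(-1/402))*(-15) = -893/402*(-15) = 4465/134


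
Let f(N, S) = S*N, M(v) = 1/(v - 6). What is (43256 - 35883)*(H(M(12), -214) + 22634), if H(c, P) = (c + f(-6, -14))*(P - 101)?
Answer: -57192361/2 ≈ -2.8596e+7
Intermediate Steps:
M(v) = 1/(-6 + v)
f(N, S) = N*S
H(c, P) = (-101 + P)*(84 + c) (H(c, P) = (c - 6*(-14))*(P - 101) = (c + 84)*(-101 + P) = (84 + c)*(-101 + P) = (-101 + P)*(84 + c))
(43256 - 35883)*(H(M(12), -214) + 22634) = (43256 - 35883)*((-8484 - 101/(-6 + 12) + 84*(-214) - 214/(-6 + 12)) + 22634) = 7373*((-8484 - 101/6 - 17976 - 214/6) + 22634) = 7373*((-8484 - 101*1/6 - 17976 - 214*1/6) + 22634) = 7373*((-8484 - 101/6 - 17976 - 107/3) + 22634) = 7373*(-53025/2 + 22634) = 7373*(-7757/2) = -57192361/2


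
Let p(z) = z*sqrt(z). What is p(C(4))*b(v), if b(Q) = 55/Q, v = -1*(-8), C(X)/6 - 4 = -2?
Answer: 165*sqrt(3) ≈ 285.79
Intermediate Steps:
C(X) = 12 (C(X) = 24 + 6*(-2) = 24 - 12 = 12)
v = 8
p(z) = z**(3/2)
p(C(4))*b(v) = 12**(3/2)*(55/8) = (24*sqrt(3))*(55*(1/8)) = (24*sqrt(3))*(55/8) = 165*sqrt(3)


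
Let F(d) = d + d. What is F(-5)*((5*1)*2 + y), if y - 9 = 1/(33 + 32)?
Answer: -2472/13 ≈ -190.15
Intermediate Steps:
y = 586/65 (y = 9 + 1/(33 + 32) = 9 + 1/65 = 586/65 ≈ 9.0154)
F(d) = 2*d
F(-5)*((5*1)*2 + y) = (2*(-5))*((5*1)*2 + 586/65) = -10*(5*2 + 586/65) = -10*(10 + 586/65) = -10*1236/65 = -2472/13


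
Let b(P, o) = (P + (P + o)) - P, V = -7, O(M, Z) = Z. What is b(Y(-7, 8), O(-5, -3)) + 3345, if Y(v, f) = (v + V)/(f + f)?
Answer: 26729/8 ≈ 3341.1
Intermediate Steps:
Y(v, f) = (-7 + v)/(2*f) (Y(v, f) = (v - 7)/(f + f) = (-7 + v)/((2*f)) = (-7 + v)*(1/(2*f)) = (-7 + v)/(2*f))
b(P, o) = P + o (b(P, o) = (o + 2*P) - P = P + o)
b(Y(-7, 8), O(-5, -3)) + 3345 = ((½)*(-7 - 7)/8 - 3) + 3345 = ((½)*(⅛)*(-14) - 3) + 3345 = (-7/8 - 3) + 3345 = -31/8 + 3345 = 26729/8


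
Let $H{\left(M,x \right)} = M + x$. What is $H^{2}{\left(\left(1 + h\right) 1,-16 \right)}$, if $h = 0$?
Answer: $225$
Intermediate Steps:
$H^{2}{\left(\left(1 + h\right) 1,-16 \right)} = \left(\left(1 + 0\right) 1 - 16\right)^{2} = \left(1 \cdot 1 - 16\right)^{2} = \left(1 - 16\right)^{2} = \left(-15\right)^{2} = 225$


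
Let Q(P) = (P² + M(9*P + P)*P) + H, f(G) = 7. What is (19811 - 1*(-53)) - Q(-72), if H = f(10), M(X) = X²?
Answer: 37339473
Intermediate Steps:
H = 7
Q(P) = 7 + P² + 100*P³ (Q(P) = (P² + (9*P + P)²*P) + 7 = (P² + (10*P)²*P) + 7 = (P² + (100*P²)*P) + 7 = (P² + 100*P³) + 7 = 7 + P² + 100*P³)
(19811 - 1*(-53)) - Q(-72) = (19811 - 1*(-53)) - (7 + (-72)² + 100*(-72)³) = (19811 + 53) - (7 + 5184 + 100*(-373248)) = 19864 - (7 + 5184 - 37324800) = 19864 - 1*(-37319609) = 19864 + 37319609 = 37339473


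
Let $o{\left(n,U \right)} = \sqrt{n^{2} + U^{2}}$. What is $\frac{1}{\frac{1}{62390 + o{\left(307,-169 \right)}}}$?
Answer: $62390 + \sqrt{122810} \approx 62740.0$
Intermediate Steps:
$o{\left(n,U \right)} = \sqrt{U^{2} + n^{2}}$
$\frac{1}{\frac{1}{62390 + o{\left(307,-169 \right)}}} = \frac{1}{\frac{1}{62390 + \sqrt{\left(-169\right)^{2} + 307^{2}}}} = \frac{1}{\frac{1}{62390 + \sqrt{28561 + 94249}}} = \frac{1}{\frac{1}{62390 + \sqrt{122810}}} = 62390 + \sqrt{122810}$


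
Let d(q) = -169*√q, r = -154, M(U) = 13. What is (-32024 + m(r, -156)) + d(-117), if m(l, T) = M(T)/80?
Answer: -2561907/80 - 507*I*√13 ≈ -32024.0 - 1828.0*I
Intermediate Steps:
m(l, T) = 13/80
(-32024 + m(r, -156)) + d(-117) = (-32024 + 13/80) - 507*I*√13 = -2561907/80 - 507*I*√13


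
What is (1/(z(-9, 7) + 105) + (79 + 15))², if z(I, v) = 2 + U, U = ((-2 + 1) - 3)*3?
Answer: 79762761/9025 ≈ 8838.0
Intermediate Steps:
U = -12 (U = (-1 - 3)*3 = -4*3 = -12)
z(I, v) = -10 (z(I, v) = 2 - 12 = -10)
(1/(z(-9, 7) + 105) + (79 + 15))² = (1/(-10 + 105) + (79 + 15))² = (1/95 + 94)² = (8931/95)² = 79762761/9025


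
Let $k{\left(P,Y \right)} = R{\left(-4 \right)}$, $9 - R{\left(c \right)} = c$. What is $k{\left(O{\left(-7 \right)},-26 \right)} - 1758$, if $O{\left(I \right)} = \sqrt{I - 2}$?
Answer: $-1745$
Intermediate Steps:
$O{\left(I \right)} = \sqrt{-2 + I}$
$R{\left(c \right)} = 9 - c$
$k{\left(P,Y \right)} = 13$ ($k{\left(P,Y \right)} = 9 - -4 = 9 + 4 = 13$)
$k{\left(O{\left(-7 \right)},-26 \right)} - 1758 = 13 - 1758 = -1745$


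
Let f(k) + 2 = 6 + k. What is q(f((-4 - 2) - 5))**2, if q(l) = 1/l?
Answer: 1/49 ≈ 0.020408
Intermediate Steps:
f(k) = 4 + k (f(k) = -2 + (6 + k) = 4 + k)
q(l) = 1/l
q(f((-4 - 2) - 5))**2 = (1/(4 + ((-4 - 2) - 5)))**2 = (1/(4 + (-6 - 5)))**2 = (1/(4 - 11))**2 = (1/(-7))**2 = (-1/7)**2 = 1/49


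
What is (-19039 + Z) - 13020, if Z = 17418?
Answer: -14641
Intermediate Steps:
(-19039 + Z) - 13020 = (-19039 + 17418) - 13020 = -1621 - 13020 = -14641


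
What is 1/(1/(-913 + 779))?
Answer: -134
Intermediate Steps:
1/(1/(-913 + 779)) = 1/(1/(-134)) = 1/(-1/134) = -134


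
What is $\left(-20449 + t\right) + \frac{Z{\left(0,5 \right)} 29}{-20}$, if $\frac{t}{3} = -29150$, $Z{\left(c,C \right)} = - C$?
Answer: $- \frac{431567}{4} \approx -1.0789 \cdot 10^{5}$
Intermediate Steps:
$t = -87450$ ($t = 3 \left(-29150\right) = -87450$)
$\left(-20449 + t\right) + \frac{Z{\left(0,5 \right)} 29}{-20} = \left(-20449 - 87450\right) + \frac{\left(-1\right) 5 \cdot 29}{-20} = -107899 + \left(-5\right) 29 \left(- \frac{1}{20}\right) = -107899 - - \frac{29}{4} = -107899 + \frac{29}{4} = - \frac{431567}{4}$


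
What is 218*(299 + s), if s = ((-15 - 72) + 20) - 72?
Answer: 34880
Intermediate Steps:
s = -139 (s = (-87 + 20) - 72 = -67 - 72 = -139)
218*(299 + s) = 218*(299 - 139) = 218*160 = 34880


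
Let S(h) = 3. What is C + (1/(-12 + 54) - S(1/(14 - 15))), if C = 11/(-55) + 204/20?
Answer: 295/42 ≈ 7.0238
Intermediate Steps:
C = 10 (C = 11*(-1/55) + 204*(1/20) = -⅕ + 51/5 = 10)
C + (1/(-12 + 54) - S(1/(14 - 15))) = 10 + (1/(-12 + 54) - 1*3) = 10 + (1/42 - 3) = 10 - 125/42 = 295/42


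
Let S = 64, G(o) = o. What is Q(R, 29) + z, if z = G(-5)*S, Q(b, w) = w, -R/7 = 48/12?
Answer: -291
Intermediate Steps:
R = -28 (R = -336/12 = -7*4 = -28)
z = -320 (z = -5*64 = -320)
Q(R, 29) + z = 29 - 320 = -291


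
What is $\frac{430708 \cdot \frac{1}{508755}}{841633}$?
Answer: $\frac{430708}{428184996915} \approx 1.0059 \cdot 10^{-6}$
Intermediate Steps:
$\frac{430708 \cdot \frac{1}{508755}}{841633} = 430708 \cdot \frac{1}{508755} \cdot \frac{1}{841633} = \frac{430708}{508755} \cdot \frac{1}{841633} = \frac{430708}{428184996915}$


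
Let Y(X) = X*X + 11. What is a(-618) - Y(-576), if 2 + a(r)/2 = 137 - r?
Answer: -330281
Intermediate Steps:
a(r) = 270 - 2*r (a(r) = -4 + 2*(137 - r) = -4 + (274 - 2*r) = 270 - 2*r)
Y(X) = 11 + X² (Y(X) = X² + 11 = 11 + X²)
a(-618) - Y(-576) = (270 - 2*(-618)) - (11 + (-576)²) = (270 + 1236) - (11 + 331776) = 1506 - 1*331787 = 1506 - 331787 = -330281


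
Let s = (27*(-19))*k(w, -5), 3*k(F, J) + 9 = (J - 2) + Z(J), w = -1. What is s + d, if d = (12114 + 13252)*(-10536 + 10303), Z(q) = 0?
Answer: -5907542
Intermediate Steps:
k(F, J) = -11/3 + J/3 (k(F, J) = -3 + ((J - 2) + 0)/3 = -3 + ((-2 + J) + 0)/3 = -3 + (-2 + J)/3 = -3 + (-2/3 + J/3) = -11/3 + J/3)
d = -5910278 (d = 25366*(-233) = -5910278)
s = 2736 (s = (27*(-19))*(-11/3 + (1/3)*(-5)) = -513*(-11/3 - 5/3) = -513*(-16/3) = 2736)
s + d = 2736 - 5910278 = -5907542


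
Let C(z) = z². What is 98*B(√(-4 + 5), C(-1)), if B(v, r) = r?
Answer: 98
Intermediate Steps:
98*B(√(-4 + 5), C(-1)) = 98*(-1)² = 98*1 = 98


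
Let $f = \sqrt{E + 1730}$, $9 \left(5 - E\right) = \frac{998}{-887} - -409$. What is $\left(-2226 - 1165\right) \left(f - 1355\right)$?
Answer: $4594805 - \frac{94948 \sqrt{15260835}}{2661} \approx 4.4554 \cdot 10^{6}$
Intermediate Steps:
$E = - \frac{107290}{2661}$ ($E = 5 - \frac{\frac{998}{-887} - -409}{9} = 5 - \frac{998 \left(- \frac{1}{887}\right) + 409}{9} = 5 - \frac{- \frac{998}{887} + 409}{9} = 5 - \frac{120595}{2661} = - \frac{107290}{2661} \approx -40.319$)
$f = \frac{28 \sqrt{15260835}}{2661}$ ($f = \sqrt{- \frac{107290}{2661} + 1730} = \sqrt{\frac{4496240}{2661}} = \frac{28 \sqrt{15260835}}{2661} \approx 41.106$)
$\left(-2226 - 1165\right) \left(f - 1355\right) = \left(-2226 - 1165\right) \left(\frac{28 \sqrt{15260835}}{2661} - 1355\right) = - 3391 \left(-1355 + \frac{28 \sqrt{15260835}}{2661}\right) = 4594805 - \frac{94948 \sqrt{15260835}}{2661}$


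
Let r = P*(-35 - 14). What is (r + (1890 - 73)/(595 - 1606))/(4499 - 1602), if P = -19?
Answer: 939424/2928867 ≈ 0.32075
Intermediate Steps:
r = 931 (r = -19*(-35 - 14) = -19*(-49) = 931)
(r + (1890 - 73)/(595 - 1606))/(4499 - 1602) = (931 + (1890 - 73)/(595 - 1606))/(4499 - 1602) = (931 + 1817/(-1011))/2897 = (931 + 1817*(-1/1011))*(1/2897) = (931 - 1817/1011)*(1/2897) = (939424/1011)*(1/2897) = 939424/2928867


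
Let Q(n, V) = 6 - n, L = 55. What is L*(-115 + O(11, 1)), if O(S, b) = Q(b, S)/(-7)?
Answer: -44550/7 ≈ -6364.3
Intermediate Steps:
O(S, b) = -6/7 + b/7 (O(S, b) = (6 - b)/(-7) = (6 - b)*(-⅐) = -6/7 + b/7)
L*(-115 + O(11, 1)) = 55*(-115 + (-6/7 + (⅐)*1)) = 55*(-115 + (-6/7 + ⅐)) = 55*(-115 - 5/7) = 55*(-810/7) = -44550/7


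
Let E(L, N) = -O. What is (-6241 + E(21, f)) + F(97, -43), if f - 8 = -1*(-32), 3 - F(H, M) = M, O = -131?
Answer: -6064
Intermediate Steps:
F(H, M) = 3 - M
f = 40 (f = 8 - 1*(-32) = 8 + 32 = 40)
E(L, N) = 131 (E(L, N) = -1*(-131) = 131)
(-6241 + E(21, f)) + F(97, -43) = (-6241 + 131) + (3 - 1*(-43)) = -6110 + (3 + 43) = -6110 + 46 = -6064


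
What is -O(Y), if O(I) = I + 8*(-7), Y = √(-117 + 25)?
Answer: 56 - 2*I*√23 ≈ 56.0 - 9.5917*I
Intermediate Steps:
Y = 2*I*√23 (Y = √(-92) = 2*I*√23 ≈ 9.5917*I)
O(I) = -56 + I (O(I) = I - 56 = -56 + I)
-O(Y) = -(-56 + 2*I*√23) = 56 - 2*I*√23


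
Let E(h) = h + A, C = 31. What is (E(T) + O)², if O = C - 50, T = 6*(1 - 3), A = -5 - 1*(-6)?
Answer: 900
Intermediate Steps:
A = 1 (A = -5 + 6 = 1)
T = -12 (T = 6*(-2) = -12)
O = -19 (O = 31 - 50 = -19)
E(h) = 1 + h (E(h) = h + 1 = 1 + h)
(E(T) + O)² = ((1 - 12) - 19)² = (-11 - 19)² = (-30)² = 900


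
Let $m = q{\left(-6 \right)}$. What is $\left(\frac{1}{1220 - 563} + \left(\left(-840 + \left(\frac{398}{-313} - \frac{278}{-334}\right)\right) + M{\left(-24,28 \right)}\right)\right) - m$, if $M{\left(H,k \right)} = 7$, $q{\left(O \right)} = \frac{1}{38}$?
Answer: $- \frac{1087668705881}{1304997786} \approx -833.46$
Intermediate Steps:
$q{\left(O \right)} = \frac{1}{38}$
$m = \frac{1}{38} \approx 0.026316$
$\left(\frac{1}{1220 - 563} + \left(\left(-840 + \left(\frac{398}{-313} - \frac{278}{-334}\right)\right) + M{\left(-24,28 \right)}\right)\right) - m = \left(\frac{1}{1220 - 563} + \left(\left(-840 + \left(\frac{398}{-313} - \frac{278}{-334}\right)\right) + 7\right)\right) - \frac{1}{38} = \left(\frac{1}{657} + \left(\left(-840 + \left(398 \left(- \frac{1}{313}\right) - - \frac{139}{167}\right)\right) + 7\right)\right) - \frac{1}{38} = \left(\frac{1}{657} + \left(\left(-840 + \left(- \frac{398}{313} + \frac{139}{167}\right)\right) + 7\right)\right) - \frac{1}{38} = \left(\frac{1}{657} + \left(\left(-840 - \frac{22959}{52271}\right) + 7\right)\right) - \frac{1}{38} = \left(\frac{1}{657} + \left(- \frac{43930599}{52271} + 7\right)\right) - \frac{1}{38} = \left(\frac{1}{657} - \frac{43564702}{52271}\right) - \frac{1}{38} = - \frac{28621956943}{34342047} - \frac{1}{38} = - \frac{1087668705881}{1304997786}$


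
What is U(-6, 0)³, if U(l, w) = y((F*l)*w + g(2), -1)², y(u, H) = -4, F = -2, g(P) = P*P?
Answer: 4096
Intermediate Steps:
g(P) = P²
U(l, w) = 16 (U(l, w) = (-4)² = 16)
U(-6, 0)³ = 16³ = 4096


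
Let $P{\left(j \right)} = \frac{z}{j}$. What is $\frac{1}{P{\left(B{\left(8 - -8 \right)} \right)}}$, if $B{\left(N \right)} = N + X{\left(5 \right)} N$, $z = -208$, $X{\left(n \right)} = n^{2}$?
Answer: $-2$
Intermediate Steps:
$B{\left(N \right)} = 26 N$ ($B{\left(N \right)} = N + 5^{2} N = N + 25 N = 26 N$)
$P{\left(j \right)} = - \frac{208}{j}$
$\frac{1}{P{\left(B{\left(8 - -8 \right)} \right)}} = \frac{1}{\left(-208\right) \frac{1}{26 \left(8 - -8\right)}} = \frac{1}{\left(-208\right) \frac{1}{26 \left(8 + 8\right)}} = \frac{1}{\left(-208\right) \frac{1}{26 \cdot 16}} = \frac{1}{\left(-208\right) \frac{1}{416}} = \frac{1}{- \frac{1}{2}} = -2$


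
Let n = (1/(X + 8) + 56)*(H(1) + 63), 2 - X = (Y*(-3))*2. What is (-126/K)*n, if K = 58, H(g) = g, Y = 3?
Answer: -225936/29 ≈ -7790.9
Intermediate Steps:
X = 20 (X = 2 - 3*(-3)*2 = 2 - (-9)*2 = 2 - 1*(-18) = 2 + 18 = 20)
n = 25104/7 (n = (1/(20 + 8) + 56)*(1 + 63) = (1/28 + 56)*64 = (1569/28)*64 = 25104/7 ≈ 3586.3)
(-126/K)*n = -126/58*(25104/7) = -126*1/58*(25104/7) = -63/29*25104/7 = -225936/29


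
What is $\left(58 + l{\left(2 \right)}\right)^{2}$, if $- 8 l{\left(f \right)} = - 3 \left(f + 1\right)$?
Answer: $\frac{223729}{64} \approx 3495.8$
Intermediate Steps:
$l{\left(f \right)} = \frac{3}{8} + \frac{3 f}{8}$ ($l{\left(f \right)} = - \frac{\left(-3\right) \left(f + 1\right)}{8} = - \frac{\left(-3\right) \left(1 + f\right)}{8} = - \frac{-3 - 3 f}{8} = \frac{3}{8} + \frac{3 f}{8}$)
$\left(58 + l{\left(2 \right)}\right)^{2} = \left(58 + \left(\frac{3}{8} + \frac{3}{8} \cdot 2\right)\right)^{2} = \left(58 + \left(\frac{3}{8} + \frac{3}{4}\right)\right)^{2} = \left(58 + \frac{9}{8}\right)^{2} = \left(\frac{473}{8}\right)^{2} = \frac{223729}{64}$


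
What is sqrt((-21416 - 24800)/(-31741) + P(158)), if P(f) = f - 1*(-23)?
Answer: sqrt(183822827717)/31741 ≈ 13.508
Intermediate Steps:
P(f) = 23 + f (P(f) = f + 23 = 23 + f)
sqrt((-21416 - 24800)/(-31741) + P(158)) = sqrt((-21416 - 24800)/(-31741) + (23 + 158)) = sqrt(-46216*(-1/31741) + 181) = sqrt(46216/31741 + 181) = sqrt(5791337/31741) = sqrt(183822827717)/31741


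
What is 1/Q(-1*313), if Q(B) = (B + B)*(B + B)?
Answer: 1/391876 ≈ 2.5518e-6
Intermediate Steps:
Q(B) = 4*B**2 (Q(B) = (2*B)*(2*B) = 4*B**2)
1/Q(-1*313) = 1/(4*(-1*313)**2) = 1/(4*(-313)**2) = 1/(4*97969) = 1/391876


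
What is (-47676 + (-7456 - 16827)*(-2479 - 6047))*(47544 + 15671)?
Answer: 13084821140130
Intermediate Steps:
(-47676 + (-7456 - 16827)*(-2479 - 6047))*(47544 + 15671) = (-47676 - 24283*(-8526))*63215 = (-47676 + 207036858)*63215 = 206989182*63215 = 13084821140130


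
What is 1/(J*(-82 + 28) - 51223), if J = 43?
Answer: -1/53545 ≈ -1.8676e-5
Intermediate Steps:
1/(J*(-82 + 28) - 51223) = 1/(43*(-82 + 28) - 51223) = 1/(43*(-54) - 51223) = 1/(-2322 - 51223) = 1/(-53545) = -1/53545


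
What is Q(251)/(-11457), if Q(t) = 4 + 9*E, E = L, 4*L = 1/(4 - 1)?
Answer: -1/2412 ≈ -0.00041459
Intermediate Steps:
L = 1/12 (L = 1/(4*(4 - 1)) = (¼)/3 = (¼)*(⅓) = 1/12 ≈ 0.083333)
E = 1/12 ≈ 0.083333
Q(t) = 19/4 (Q(t) = 4 + 9*(1/12) = 4 + ¾ = 19/4)
Q(251)/(-11457) = (19/4)/(-11457) = (19/4)*(-1/11457) = -1/2412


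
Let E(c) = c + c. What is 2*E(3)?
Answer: 12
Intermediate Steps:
E(c) = 2*c
2*E(3) = 2*(2*3) = 2*6 = 12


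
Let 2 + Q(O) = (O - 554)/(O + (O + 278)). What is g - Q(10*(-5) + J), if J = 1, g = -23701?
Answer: -473913/20 ≈ -23696.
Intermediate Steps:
Q(O) = -2 + (-554 + O)/(278 + 2*O) (Q(O) = -2 + (O - 554)/(O + (O + 278)) = -2 + (-554 + O)/(O + (278 + O)) = -2 + (-554 + O)/(278 + 2*O))
g - Q(10*(-5) + J) = -23701 - 3*(-370 - (10*(-5) + 1))/(2*(139 + (10*(-5) + 1))) = -23701 - 3*(-370 - (-50 + 1))/(2*(139 + (-50 + 1))) = -23701 - 3*(-370 - 1*(-49))/(2*(139 - 49)) = -23701 - 3*(-370 + 49)/(2*90) = -23701 - 3*(-321)/(2*90) = -23701 - 1*(-107/20) = -23701 + 107/20 = -473913/20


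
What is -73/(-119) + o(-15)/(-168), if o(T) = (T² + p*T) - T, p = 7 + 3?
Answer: 37/476 ≈ 0.077731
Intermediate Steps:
p = 10
o(T) = T² + 9*T (o(T) = (T² + 10*T) - T = T² + 9*T)
-73/(-119) + o(-15)/(-168) = -73/(-119) - 15*(9 - 15)/(-168) = -73*(-1/119) - 15*(-6)*(-1/168) = 73/119 + 90*(-1/168) = 73/119 - 15/28 = 37/476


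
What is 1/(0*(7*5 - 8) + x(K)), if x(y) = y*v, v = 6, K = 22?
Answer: 1/132 ≈ 0.0075758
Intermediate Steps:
x(y) = 6*y (x(y) = y*6 = 6*y)
1/(0*(7*5 - 8) + x(K)) = 1/(0*(7*5 - 8) + 6*22) = 1/(0*(35 - 8) + 132) = 1/(0*27 + 132) = 1/(0 + 132) = 1/132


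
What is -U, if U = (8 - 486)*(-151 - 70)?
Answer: -105638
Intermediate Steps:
U = 105638 (U = -478*(-221) = 105638)
-U = -1*105638 = -105638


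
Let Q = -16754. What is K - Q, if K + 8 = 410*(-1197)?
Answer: -474024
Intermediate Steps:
K = -490778 (K = -8 + 410*(-1197) = -8 - 490770 = -490778)
K - Q = -490778 - 1*(-16754) = -490778 + 16754 = -474024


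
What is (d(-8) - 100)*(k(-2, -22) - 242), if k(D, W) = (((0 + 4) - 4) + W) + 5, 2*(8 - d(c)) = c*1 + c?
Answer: 21756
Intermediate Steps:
d(c) = 8 - c (d(c) = 8 - (c*1 + c)/2 = 8 - (c + c)/2 = 8 - c)
k(D, W) = 5 + W (k(D, W) = ((4 - 4) + W) + 5 = (0 + W) + 5 = W + 5 = 5 + W)
(d(-8) - 100)*(k(-2, -22) - 242) = ((8 - 1*(-8)) - 100)*((5 - 22) - 242) = ((8 + 8) - 100)*(-17 - 242) = (16 - 100)*(-259) = -84*(-259) = 21756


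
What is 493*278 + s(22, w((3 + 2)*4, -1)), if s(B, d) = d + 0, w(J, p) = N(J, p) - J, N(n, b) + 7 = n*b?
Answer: 137007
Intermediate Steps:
N(n, b) = -7 + b*n (N(n, b) = -7 + n*b = -7 + b*n)
w(J, p) = -7 - J + J*p (w(J, p) = (-7 + p*J) - J = (-7 + J*p) - J = -7 - J + J*p)
s(B, d) = d
493*278 + s(22, w((3 + 2)*4, -1)) = 493*278 + (-7 - (3 + 2)*4 + ((3 + 2)*4)*(-1)) = 137054 + (-7 - 5*4 + (5*4)*(-1)) = 137054 + (-7 - 1*20 + 20*(-1)) = 137054 + (-7 - 20 - 20) = 137054 - 47 = 137007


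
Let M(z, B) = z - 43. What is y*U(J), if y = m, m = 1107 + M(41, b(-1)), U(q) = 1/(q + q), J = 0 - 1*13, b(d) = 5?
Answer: -85/2 ≈ -42.500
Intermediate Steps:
M(z, B) = -43 + z
J = -13 (J = 0 - 13 = -13)
U(q) = 1/(2*q)
m = 1105 (m = 1107 + (-43 + 41) = 1107 - 2 = 1105)
y = 1105
y*U(J) = 1105*((½)/(-13)) = 1105*((½)*(-1/13)) = 1105*(-1/26) = -85/2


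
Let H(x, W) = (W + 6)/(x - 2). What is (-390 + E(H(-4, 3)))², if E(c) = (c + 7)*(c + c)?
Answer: 660969/4 ≈ 1.6524e+5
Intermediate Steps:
H(x, W) = (6 + W)/(-2 + x)
E(c) = 2*c*(7 + c) (E(c) = (7 + c)*(2*c) = 2*c*(7 + c))
(-390 + E(H(-4, 3)))² = (-390 + 2*((6 + 3)/(-2 - 4))*(7 + (6 + 3)/(-2 - 4)))² = (-390 + 2*(9/(-6))*(7 + 9/(-6)))² = (-390 + 2*(-⅙*9)*(7 - ⅙*9))² = (-390 + 2*(-3/2)*(7 - 3/2))² = (-390 + 2*(-3/2)*(11/2))² = (-390 - 33/2)² = (-813/2)² = 660969/4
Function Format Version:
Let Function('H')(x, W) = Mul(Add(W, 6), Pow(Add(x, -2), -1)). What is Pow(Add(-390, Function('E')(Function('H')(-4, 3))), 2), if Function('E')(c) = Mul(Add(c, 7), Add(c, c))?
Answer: Rational(660969, 4) ≈ 1.6524e+5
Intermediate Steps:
Function('H')(x, W) = Mul(Pow(Add(-2, x), -1), Add(6, W)) (Function('H')(x, W) = Mul(Add(6, W), Pow(Add(-2, x), -1)) = Mul(Pow(Add(-2, x), -1), Add(6, W)))
Function('E')(c) = Mul(2, c, Add(7, c)) (Function('E')(c) = Mul(Add(7, c), Mul(2, c)) = Mul(2, c, Add(7, c)))
Pow(Add(-390, Function('E')(Function('H')(-4, 3))), 2) = Pow(Add(-390, Mul(2, Mul(Pow(Add(-2, -4), -1), Add(6, 3)), Add(7, Mul(Pow(Add(-2, -4), -1), Add(6, 3))))), 2) = Pow(Add(-390, Mul(2, Mul(Pow(-6, -1), 9), Add(7, Mul(Pow(-6, -1), 9)))), 2) = Pow(Add(-390, Mul(2, Mul(Rational(-1, 6), 9), Add(7, Mul(Rational(-1, 6), 9)))), 2) = Pow(Add(-390, Mul(2, Rational(-3, 2), Add(7, Rational(-3, 2)))), 2) = Pow(Add(-390, Mul(2, Rational(-3, 2), Rational(11, 2))), 2) = Pow(Add(-390, Rational(-33, 2)), 2) = Pow(Rational(-813, 2), 2) = Rational(660969, 4)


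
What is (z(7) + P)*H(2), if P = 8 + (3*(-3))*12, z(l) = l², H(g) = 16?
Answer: -816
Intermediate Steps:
P = -100 (P = 8 - 9*12 = 8 - 108 = -100)
(z(7) + P)*H(2) = (7² - 100)*16 = (49 - 100)*16 = -51*16 = -816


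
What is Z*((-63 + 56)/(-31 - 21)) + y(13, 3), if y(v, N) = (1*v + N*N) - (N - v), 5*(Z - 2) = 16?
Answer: 327/10 ≈ 32.700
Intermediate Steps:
Z = 26/5 (Z = 2 + (1/5)*16 = 2 + 16/5 = 26/5 ≈ 5.2000)
y(v, N) = N**2 - N + 2*v (y(v, N) = (v + N**2) + (v - N) = N**2 - N + 2*v)
Z*((-63 + 56)/(-31 - 21)) + y(13, 3) = 26*((-63 + 56)/(-31 - 21))/5 + (3**2 - 1*3 + 2*13) = 26*(-7/(-52))/5 + (9 - 3 + 26) = 26*(-7*(-1/52))/5 + 32 = (26/5)*(7/52) + 32 = 7/10 + 32 = 327/10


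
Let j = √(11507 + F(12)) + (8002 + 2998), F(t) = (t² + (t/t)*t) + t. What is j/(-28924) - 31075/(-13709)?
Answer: 187003575/99129779 - 5*√467/28924 ≈ 1.8827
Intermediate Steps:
F(t) = t² + 2*t (F(t) = (t² + 1*t) + t = (t² + t) + t = (t + t²) + t = t² + 2*t)
j = 11000 + 5*√467 (j = √(11507 + 12*(2 + 12)) + (8002 + 2998) = √(11507 + 12*14) + 11000 = √(11507 + 168) + 11000 = √11675 + 11000 = 5*√467 + 11000 = 11000 + 5*√467 ≈ 11108.)
j/(-28924) - 31075/(-13709) = (11000 + 5*√467)/(-28924) - 31075/(-13709) = (11000 + 5*√467)*(-1/28924) - 31075*(-1/13709) = (-2750/7231 - 5*√467/28924) + 31075/13709 = 187003575/99129779 - 5*√467/28924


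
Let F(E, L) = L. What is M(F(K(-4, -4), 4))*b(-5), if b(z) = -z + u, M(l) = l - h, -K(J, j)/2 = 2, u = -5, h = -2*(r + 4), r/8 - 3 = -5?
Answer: 0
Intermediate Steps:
r = -16 (r = 24 + 8*(-5) = 24 - 40 = -16)
h = 24 (h = -2*(-16 + 4) = -2*(-12) = 24)
K(J, j) = -4 (K(J, j) = -2*2 = -4)
M(l) = -24 + l (M(l) = l - 1*24 = l - 24 = -24 + l)
b(z) = -5 - z (b(z) = -z - 5 = -5 - z)
M(F(K(-4, -4), 4))*b(-5) = (-24 + 4)*(-5 - 1*(-5)) = -20*(-5 + 5) = -20*0 = 0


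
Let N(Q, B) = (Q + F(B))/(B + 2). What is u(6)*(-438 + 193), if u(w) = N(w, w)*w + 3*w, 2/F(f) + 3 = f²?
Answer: -60760/11 ≈ -5523.6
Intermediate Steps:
F(f) = 2/(-3 + f²)
N(Q, B) = (Q + 2/(-3 + B²))/(2 + B) (N(Q, B) = (Q + 2/(-3 + B²))/(B + 2) = (Q + 2/(-3 + B²))/(2 + B))
u(w) = 3*w + w*(2 + w*(-3 + w²))/((-3 + w²)*(2 + w)) (u(w) = ((2 + w*(-3 + w²))/((-3 + w²)*(2 + w)))*w + 3*w = w*(2 + w*(-3 + w²))/((-3 + w²)*(2 + w)) + 3*w = 3*w + w*(2 + w*(-3 + w²))/((-3 + w²)*(2 + w)))
u(6)*(-438 + 193) = (2*6*(-4 - 1*6 + 2*6²)/(-3 + 6²))*(-438 + 193) = (2*6*(-4 - 6 + 2*36)/(-3 + 36))*(-245) = (2*6*(-4 - 6 + 72)/33)*(-245) = (2*6*(1/33)*62)*(-245) = (248/11)*(-245) = -60760/11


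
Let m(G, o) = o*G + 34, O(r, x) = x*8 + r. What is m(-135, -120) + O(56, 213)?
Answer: 17994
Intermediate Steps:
O(r, x) = r + 8*x (O(r, x) = 8*x + r = r + 8*x)
m(G, o) = 34 + G*o (m(G, o) = G*o + 34 = 34 + G*o)
m(-135, -120) + O(56, 213) = (34 - 135*(-120)) + (56 + 8*213) = (34 + 16200) + (56 + 1704) = 16234 + 1760 = 17994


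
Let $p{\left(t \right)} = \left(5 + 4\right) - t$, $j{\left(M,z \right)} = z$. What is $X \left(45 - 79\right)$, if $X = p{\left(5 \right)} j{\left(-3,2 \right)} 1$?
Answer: $-272$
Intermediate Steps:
$p{\left(t \right)} = 9 - t$
$X = 8$ ($X = \left(9 - 5\right) 2 \cdot 1 = 4 \cdot 2 \cdot 1 = 8 \cdot 1 = 8$)
$X \left(45 - 79\right) = 8 \left(45 - 79\right) = 8 \left(-34\right) = -272$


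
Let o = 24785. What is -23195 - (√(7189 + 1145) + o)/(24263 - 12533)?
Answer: -54420427/2346 - √926/3910 ≈ -23197.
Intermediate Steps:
-23195 - (√(7189 + 1145) + o)/(24263 - 12533) = -23195 - (√(7189 + 1145) + 24785)/(24263 - 12533) = -23195 - (√8334 + 24785)/11730 = -23195 - (3*√926 + 24785)/11730 = -23195 - (24785 + 3*√926)/11730 = -23195 - (4957/2346 + √926/3910) = -23195 + (-4957/2346 - √926/3910) = -54420427/2346 - √926/3910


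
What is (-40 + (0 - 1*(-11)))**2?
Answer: 841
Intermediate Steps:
(-40 + (0 - 1*(-11)))**2 = (-40 + (0 + 11))**2 = (-40 + 11)**2 = (-29)**2 = 841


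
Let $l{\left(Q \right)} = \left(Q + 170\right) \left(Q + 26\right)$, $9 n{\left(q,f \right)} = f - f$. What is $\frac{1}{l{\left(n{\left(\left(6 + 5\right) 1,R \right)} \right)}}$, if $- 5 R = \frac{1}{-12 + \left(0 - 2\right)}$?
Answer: $\frac{1}{4420} \approx 0.00022624$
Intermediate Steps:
$R = \frac{1}{70}$ ($R = - \frac{1}{5 \left(-12 + \left(0 - 2\right)\right)} = - \frac{1}{5 \left(-12 - 2\right)} = - \frac{1}{5 \left(-14\right)} = \left(- \frac{1}{5}\right) \left(- \frac{1}{14}\right) = \frac{1}{70} \approx 0.014286$)
$n{\left(q,f \right)} = 0$ ($n{\left(q,f \right)} = \frac{f - f}{9} = \frac{1}{9} \cdot 0 = 0$)
$l{\left(Q \right)} = \left(26 + Q\right) \left(170 + Q\right)$ ($l{\left(Q \right)} = \left(170 + Q\right) \left(26 + Q\right) = \left(26 + Q\right) \left(170 + Q\right)$)
$\frac{1}{l{\left(n{\left(\left(6 + 5\right) 1,R \right)} \right)}} = \frac{1}{4420 + 0^{2} + 196 \cdot 0} = \frac{1}{4420 + 0 + 0} = \frac{1}{4420}$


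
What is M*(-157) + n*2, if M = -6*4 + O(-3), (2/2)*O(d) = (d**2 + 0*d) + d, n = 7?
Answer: 2840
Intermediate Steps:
O(d) = d + d**2 (O(d) = (d**2 + 0*d) + d = (d**2 + 0) + d = d**2 + d = d + d**2)
M = -18 (M = -6*4 - 3*(1 - 3) = -24 - 3*(-2) = -24 + 6 = -18)
M*(-157) + n*2 = -18*(-157) + 7*2 = 2826 + 14 = 2840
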